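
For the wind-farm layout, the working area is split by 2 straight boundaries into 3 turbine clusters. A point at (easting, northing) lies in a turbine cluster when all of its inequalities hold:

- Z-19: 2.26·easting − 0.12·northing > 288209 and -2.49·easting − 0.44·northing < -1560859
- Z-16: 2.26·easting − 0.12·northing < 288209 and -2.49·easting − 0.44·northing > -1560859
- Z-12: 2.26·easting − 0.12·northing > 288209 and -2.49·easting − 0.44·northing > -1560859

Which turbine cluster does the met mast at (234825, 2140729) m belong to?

2.26·234825 − 0.12·2140729 = 273817.020, which is < 288209
-2.49·234825 − 0.44·2140729 = -1526635.010, which is > -1560859
This sign pattern matches Z-16.

Z-16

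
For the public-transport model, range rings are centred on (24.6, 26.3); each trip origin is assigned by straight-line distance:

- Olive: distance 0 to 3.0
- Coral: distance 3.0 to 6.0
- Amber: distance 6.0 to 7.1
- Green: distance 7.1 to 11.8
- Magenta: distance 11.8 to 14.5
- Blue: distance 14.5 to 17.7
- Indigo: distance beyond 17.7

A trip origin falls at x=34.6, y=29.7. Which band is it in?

Green

Distance = √((34.6−24.6)² + (29.7−26.3)²) = √(100.000 + 11.560) = 10.562.
7.1 ≤ 10.562 < 11.8 → Green.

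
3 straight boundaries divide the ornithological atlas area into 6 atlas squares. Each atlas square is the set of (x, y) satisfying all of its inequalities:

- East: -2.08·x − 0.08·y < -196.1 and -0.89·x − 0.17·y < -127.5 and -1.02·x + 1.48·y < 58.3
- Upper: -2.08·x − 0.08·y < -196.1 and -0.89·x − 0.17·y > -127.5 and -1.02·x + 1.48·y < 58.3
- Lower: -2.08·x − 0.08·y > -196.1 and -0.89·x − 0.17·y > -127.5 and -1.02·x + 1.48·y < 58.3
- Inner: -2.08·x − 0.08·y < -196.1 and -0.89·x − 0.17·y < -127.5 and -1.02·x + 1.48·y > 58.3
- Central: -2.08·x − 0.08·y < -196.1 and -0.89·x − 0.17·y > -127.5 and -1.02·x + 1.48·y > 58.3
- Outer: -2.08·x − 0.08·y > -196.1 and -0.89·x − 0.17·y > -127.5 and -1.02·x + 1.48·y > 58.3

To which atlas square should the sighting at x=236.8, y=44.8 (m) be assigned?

-2.08·236.8 − 0.08·44.8 = -496.128, which is < -196.1
-0.89·236.8 − 0.17·44.8 = -218.368, which is < -127.5
-1.02·236.8 + 1.48·44.8 = -175.232, which is < 58.3
This sign pattern matches East.

East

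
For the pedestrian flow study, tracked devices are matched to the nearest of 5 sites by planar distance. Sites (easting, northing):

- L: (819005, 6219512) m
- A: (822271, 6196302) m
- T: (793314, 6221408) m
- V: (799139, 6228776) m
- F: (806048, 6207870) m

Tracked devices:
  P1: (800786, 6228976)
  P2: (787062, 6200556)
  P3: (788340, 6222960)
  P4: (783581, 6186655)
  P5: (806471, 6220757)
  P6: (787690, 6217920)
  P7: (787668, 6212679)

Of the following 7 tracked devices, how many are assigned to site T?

3

P1 → V
P2 → F
P3 → T
P4 → F
P5 → V
P6 → T
P7 → T
3 of the 7 go to T.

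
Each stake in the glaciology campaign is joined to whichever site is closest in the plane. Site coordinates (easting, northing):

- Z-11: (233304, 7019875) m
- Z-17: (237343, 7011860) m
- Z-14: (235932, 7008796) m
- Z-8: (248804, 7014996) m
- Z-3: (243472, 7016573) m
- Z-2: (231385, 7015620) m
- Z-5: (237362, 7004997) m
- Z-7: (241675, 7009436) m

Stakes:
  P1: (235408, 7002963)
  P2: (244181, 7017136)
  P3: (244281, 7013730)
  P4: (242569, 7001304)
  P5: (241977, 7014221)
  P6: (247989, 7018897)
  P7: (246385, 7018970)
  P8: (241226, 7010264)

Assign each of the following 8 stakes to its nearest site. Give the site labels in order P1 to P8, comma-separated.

P1 → Z-5 (d²=7955272.00)
P2 → Z-3 (d²=819650.00)
P3 → Z-3 (d²=8737130.00)
P4 → Z-5 (d²=40751098.00)
P5 → Z-3 (d²=7766929.00)
P6 → Z-8 (d²=15882026.00)
P7 → Z-3 (d²=14231178.00)
P8 → Z-7 (d²=887185.00)

Z-5, Z-3, Z-3, Z-5, Z-3, Z-8, Z-3, Z-7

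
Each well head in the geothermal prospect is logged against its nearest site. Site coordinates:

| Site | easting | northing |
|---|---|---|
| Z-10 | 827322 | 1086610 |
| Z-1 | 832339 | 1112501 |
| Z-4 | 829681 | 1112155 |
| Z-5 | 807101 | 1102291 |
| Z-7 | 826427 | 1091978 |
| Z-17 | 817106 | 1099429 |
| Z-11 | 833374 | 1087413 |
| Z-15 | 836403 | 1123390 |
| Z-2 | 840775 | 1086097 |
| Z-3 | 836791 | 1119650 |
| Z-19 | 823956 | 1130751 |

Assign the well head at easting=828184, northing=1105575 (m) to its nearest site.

Squared distances to each site:
Z-10: 360414269.000; Z-1: 65233501.000; Z-4: 45537409.000; Z-5: 455277545.000; Z-7: 187965458.000; Z-17: 160495400.000; Z-11: 356794344.000; Z-15: 384926186.000; Z-2: 537925765.000; Z-3: 272186074.000; Z-19: 651706960.000.
Minimum at Z-4.

Z-4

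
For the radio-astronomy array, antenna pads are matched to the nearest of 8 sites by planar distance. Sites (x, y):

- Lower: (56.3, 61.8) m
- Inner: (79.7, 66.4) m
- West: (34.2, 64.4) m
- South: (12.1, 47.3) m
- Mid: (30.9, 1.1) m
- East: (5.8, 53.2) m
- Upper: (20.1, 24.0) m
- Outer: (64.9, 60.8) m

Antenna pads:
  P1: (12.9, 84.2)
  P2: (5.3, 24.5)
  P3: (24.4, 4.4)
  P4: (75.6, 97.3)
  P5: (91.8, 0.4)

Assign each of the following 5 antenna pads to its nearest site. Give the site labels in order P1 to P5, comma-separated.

P1 → West (d²=845.73)
P2 → Upper (d²=219.29)
P3 → Mid (d²=53.14)
P4 → Inner (d²=971.62)
P5 → Mid (d²=3709.30)

West, Upper, Mid, Inner, Mid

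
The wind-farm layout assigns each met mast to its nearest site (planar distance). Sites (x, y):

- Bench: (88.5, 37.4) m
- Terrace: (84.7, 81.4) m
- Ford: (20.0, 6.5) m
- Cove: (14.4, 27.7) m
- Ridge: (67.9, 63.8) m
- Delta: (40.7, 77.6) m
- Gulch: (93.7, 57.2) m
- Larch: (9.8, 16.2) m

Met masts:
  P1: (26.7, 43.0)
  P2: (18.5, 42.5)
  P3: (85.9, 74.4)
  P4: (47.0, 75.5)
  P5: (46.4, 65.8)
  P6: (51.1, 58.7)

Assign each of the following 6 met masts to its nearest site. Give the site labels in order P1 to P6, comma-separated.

P1 → Cove (d²=385.38)
P2 → Cove (d²=235.85)
P3 → Terrace (d²=50.44)
P4 → Delta (d²=44.10)
P5 → Delta (d²=171.73)
P6 → Ridge (d²=308.25)

Cove, Cove, Terrace, Delta, Delta, Ridge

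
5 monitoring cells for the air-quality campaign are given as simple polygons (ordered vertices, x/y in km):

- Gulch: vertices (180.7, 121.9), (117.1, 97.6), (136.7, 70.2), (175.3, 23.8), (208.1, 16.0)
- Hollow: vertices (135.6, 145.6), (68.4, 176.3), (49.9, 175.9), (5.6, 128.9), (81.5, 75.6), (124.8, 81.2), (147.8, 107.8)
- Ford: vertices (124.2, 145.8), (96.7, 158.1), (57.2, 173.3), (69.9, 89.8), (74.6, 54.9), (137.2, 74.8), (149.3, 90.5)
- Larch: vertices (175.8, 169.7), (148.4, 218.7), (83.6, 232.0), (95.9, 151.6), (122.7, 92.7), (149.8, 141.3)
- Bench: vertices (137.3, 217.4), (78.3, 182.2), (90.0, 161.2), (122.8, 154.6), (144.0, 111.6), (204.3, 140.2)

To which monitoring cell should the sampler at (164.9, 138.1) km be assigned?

Cast a ray rightward from (164.9, 138.1). For each polygon, the edges (by vertex number in listed order) whose endpoints lie on opposite sides of y = 138.1, where each meets that height, and whether that is right or left of the point:
Gulch: no edge straddles that height → 0 crossings.
Hollow: 3–4 at x≈14.27 (left), 7–1 at x≈138.02 (left) → 0 crossings.
Ford: 3–4 at x≈62.55 (left), 7–1 at x≈127.69 (left) → 0 crossings.
Larch: 4–5 at x≈102.04 (left), 5–6 at x≈148.02 (left) → 0 crossings.
Bench: 4–5 at x≈130.93 (left), 5–6 at x≈199.87 (right) → 1 crossing.
Only Bench has an odd count, so the point is inside Bench.

Bench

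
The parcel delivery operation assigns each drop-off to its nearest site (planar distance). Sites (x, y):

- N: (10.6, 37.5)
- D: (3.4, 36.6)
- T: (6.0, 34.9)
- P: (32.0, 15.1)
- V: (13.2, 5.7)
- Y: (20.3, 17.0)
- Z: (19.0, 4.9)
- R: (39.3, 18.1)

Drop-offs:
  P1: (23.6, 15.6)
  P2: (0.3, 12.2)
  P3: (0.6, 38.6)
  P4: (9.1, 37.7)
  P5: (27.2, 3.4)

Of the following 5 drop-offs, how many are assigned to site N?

1

P1 → Y
P2 → V
P3 → D
P4 → N
P5 → Z
1 of the 5 goes to N.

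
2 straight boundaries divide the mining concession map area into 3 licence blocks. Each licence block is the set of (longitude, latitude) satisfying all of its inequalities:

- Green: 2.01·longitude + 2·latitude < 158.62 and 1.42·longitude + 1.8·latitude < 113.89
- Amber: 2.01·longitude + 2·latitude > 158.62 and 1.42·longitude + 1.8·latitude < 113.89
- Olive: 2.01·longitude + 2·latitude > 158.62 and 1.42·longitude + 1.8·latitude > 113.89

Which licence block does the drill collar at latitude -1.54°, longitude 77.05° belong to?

2.01·77.05 + 2·-1.54 = 151.790, which is < 158.62
1.42·77.05 + 1.8·-1.54 = 106.639, which is < 113.89
This sign pattern matches Green.

Green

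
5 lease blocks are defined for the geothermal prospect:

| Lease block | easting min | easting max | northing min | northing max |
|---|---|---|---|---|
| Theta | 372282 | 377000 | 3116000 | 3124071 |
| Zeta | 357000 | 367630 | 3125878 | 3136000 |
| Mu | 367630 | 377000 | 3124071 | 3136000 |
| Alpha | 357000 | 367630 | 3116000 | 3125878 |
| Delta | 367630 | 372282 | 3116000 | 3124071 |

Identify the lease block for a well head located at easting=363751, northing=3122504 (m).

Alpha

The point has easting = 363751 and northing = 3122504.
Only Alpha satisfies 357000 ≤ easting ≤ 367630 and 3116000 ≤ northing ≤ 3125878.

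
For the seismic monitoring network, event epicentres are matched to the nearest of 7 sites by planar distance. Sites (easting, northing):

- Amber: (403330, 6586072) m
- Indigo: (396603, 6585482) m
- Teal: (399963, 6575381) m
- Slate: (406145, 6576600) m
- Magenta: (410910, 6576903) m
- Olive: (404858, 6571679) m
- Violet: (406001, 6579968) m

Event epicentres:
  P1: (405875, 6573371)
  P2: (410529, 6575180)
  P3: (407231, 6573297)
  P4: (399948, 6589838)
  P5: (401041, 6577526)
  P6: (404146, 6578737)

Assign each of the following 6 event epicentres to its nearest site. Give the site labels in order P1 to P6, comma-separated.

P1 → Olive (d²=3897153.00)
P2 → Magenta (d²=3113890.00)
P3 → Olive (d²=8249053.00)
P4 → Amber (d²=25620680.00)
P5 → Teal (d²=5763109.00)
P6 → Violet (d²=4956386.00)

Olive, Magenta, Olive, Amber, Teal, Violet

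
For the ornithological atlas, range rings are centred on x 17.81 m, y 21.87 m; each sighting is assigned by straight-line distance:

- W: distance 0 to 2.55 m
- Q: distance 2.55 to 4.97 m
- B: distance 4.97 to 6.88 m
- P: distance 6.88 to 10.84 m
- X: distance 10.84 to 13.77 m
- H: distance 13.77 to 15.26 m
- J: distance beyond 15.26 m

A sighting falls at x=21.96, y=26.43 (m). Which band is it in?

Distance = √((21.96−17.81)² + (26.43−21.87)²) = √(17.223 + 20.794) = 6.166 m.
4.97 ≤ 6.166 < 6.88 → B.

B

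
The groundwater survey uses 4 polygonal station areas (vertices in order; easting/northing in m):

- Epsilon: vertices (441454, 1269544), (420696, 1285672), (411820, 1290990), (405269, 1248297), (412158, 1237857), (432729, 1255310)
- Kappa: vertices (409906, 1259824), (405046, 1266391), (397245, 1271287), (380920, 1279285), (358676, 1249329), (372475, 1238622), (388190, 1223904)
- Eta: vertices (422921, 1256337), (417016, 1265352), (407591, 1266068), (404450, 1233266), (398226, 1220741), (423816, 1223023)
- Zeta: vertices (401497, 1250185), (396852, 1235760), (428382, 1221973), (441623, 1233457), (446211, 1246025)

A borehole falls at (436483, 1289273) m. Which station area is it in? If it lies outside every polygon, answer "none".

none

Cast a ray rightward from (436483, 1289273). For each polygon, the edges (by vertex number in listed order) whose endpoints lie on opposite sides of northing = 1289273, where each meets that height, and whether that is right or left of the point:
Epsilon: 2–3 at easting≈414685.8 (left), 3–4 at easting≈411556.5 (left) → 0 crossings.
Kappa: no edge straddles that height → 0 crossings.
Eta: no edge straddles that height → 0 crossings.
Zeta: no edge straddles that height → 0 crossings.
All counts are even, so the point lies outside every listed polygon.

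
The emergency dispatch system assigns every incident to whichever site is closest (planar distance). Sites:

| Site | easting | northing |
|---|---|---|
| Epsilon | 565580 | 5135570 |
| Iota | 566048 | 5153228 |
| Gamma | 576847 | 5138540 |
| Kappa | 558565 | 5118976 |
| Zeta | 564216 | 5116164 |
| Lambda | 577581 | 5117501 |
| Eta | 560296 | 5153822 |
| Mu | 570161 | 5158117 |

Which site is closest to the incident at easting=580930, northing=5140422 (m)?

Gamma

Squared distances to each site:
Epsilon: 259164404.000; Iota: 385467560.000; Gamma: 20212813.000; Kappa: 960124141.000; Zeta: 867808360.000; Lambda: 536588042.000; Eta: 605321956.000; Mu: 429084386.000.
Minimum at Gamma.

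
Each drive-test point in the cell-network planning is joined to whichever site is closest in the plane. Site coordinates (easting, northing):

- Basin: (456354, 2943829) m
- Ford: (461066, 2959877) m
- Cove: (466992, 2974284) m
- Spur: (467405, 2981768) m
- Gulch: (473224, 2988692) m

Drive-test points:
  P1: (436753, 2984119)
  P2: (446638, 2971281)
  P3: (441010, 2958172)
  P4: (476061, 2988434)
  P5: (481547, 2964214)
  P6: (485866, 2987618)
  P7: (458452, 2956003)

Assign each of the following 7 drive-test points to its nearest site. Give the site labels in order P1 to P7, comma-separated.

P1 → Spur (d²=945072305.00)
P2 → Ford (d²=338218400.00)
P3 → Ford (d²=405150161.00)
P4 → Gulch (d²=8115133.00)
P5 → Cove (d²=313252925.00)
P6 → Gulch (d²=160973640.00)
P7 → Ford (d²=21840872.00)

Spur, Ford, Ford, Gulch, Cove, Gulch, Ford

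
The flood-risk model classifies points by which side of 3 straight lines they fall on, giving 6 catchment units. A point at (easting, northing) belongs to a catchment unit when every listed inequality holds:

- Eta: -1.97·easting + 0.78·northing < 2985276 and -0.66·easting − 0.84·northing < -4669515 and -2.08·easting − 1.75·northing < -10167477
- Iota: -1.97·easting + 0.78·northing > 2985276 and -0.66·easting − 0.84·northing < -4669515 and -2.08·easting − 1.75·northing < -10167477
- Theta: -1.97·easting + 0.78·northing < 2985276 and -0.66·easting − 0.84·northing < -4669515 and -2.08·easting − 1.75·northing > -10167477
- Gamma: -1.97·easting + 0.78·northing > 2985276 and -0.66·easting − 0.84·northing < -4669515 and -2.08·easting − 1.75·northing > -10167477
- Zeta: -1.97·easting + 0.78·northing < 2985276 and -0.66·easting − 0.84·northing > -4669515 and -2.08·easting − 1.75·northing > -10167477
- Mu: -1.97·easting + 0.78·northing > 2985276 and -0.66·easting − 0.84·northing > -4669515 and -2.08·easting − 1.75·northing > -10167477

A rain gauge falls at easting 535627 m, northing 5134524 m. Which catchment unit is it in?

-1.97·535627 + 0.78·5134524 = 2949743.530, which is < 2985276
-0.66·535627 − 0.84·5134524 = -4666513.980, which is > -4669515
-2.08·535627 − 1.75·5134524 = -10099521.160, which is > -10167477
This sign pattern matches Zeta.

Zeta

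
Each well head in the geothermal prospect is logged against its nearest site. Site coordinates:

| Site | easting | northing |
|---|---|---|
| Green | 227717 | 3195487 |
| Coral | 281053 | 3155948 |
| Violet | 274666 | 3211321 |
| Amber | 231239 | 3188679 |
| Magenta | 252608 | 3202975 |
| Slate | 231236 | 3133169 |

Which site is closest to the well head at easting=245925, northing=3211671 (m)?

Squared distances to each site:
Green: 593453120.000; Coral: 4339029113.000; Violet: 826167581.000; Amber: 744310660.000; Magenta: 120282905.000; Slate: 6378330725.000.
Minimum at Magenta.

Magenta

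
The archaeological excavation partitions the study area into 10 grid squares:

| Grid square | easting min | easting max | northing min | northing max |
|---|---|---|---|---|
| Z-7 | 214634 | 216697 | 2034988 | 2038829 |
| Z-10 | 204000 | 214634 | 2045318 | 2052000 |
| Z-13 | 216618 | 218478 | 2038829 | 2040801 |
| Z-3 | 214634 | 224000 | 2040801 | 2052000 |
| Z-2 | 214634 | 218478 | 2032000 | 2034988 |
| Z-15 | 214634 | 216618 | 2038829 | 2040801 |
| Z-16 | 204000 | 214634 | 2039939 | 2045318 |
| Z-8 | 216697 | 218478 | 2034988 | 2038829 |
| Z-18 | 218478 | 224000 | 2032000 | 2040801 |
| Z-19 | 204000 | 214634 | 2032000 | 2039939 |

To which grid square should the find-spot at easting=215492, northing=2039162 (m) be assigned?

Z-15

The point has easting = 215492 and northing = 2039162.
Only Z-15 satisfies 214634 ≤ easting ≤ 216618 and 2038829 ≤ northing ≤ 2040801.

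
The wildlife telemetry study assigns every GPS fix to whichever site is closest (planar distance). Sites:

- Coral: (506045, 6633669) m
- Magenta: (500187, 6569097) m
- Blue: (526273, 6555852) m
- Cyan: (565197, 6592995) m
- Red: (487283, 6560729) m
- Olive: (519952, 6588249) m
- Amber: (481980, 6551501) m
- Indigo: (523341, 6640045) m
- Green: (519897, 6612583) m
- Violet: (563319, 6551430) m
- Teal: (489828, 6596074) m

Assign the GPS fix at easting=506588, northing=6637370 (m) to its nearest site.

Coral

Squared distances to each site:
Coral: 13992250.000; Magenta: 4702175330.000; Blue: 7032683549.000; Cyan: 5404155506.000; Red: 6246525906.000; Olive: 2591469137.000; Amber: 7979038825.000; Indigo: 287818634.000; Green: 791524850.000; Violet: 10604089961.000; Teal: 1986257216.000.
Minimum at Coral.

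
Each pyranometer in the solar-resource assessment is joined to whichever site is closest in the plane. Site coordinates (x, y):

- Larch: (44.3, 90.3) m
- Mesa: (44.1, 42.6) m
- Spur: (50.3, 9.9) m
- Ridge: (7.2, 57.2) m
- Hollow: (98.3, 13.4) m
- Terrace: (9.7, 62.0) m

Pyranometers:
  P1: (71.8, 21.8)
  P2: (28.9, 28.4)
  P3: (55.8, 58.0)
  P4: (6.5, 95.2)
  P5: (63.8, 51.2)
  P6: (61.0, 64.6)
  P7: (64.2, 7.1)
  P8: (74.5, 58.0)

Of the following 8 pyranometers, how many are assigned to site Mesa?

P1 → Spur
P2 → Mesa
P3 → Mesa
P4 → Terrace
P5 → Mesa
P6 → Mesa
P7 → Spur
P8 → Mesa
5 of the 8 go to Mesa.

5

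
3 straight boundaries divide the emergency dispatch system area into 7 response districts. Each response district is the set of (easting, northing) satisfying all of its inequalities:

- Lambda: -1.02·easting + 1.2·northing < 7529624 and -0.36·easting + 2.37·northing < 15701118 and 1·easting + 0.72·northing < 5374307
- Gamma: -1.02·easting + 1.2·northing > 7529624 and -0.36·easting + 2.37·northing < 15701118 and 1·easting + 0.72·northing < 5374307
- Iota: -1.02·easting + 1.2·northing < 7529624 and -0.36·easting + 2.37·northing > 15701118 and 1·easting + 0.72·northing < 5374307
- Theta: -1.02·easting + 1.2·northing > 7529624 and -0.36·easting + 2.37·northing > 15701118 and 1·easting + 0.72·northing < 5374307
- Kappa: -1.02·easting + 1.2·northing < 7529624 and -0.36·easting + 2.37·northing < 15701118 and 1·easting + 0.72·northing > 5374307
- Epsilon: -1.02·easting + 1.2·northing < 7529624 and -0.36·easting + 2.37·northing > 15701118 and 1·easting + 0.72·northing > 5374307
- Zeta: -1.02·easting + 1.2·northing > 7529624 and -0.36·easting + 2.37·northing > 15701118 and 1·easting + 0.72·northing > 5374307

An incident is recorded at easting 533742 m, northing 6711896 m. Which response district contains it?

Iota

-1.02·533742 + 1.2·6711896 = 7509858.360, which is < 7529624
-0.36·533742 + 2.37·6711896 = 15715046.400, which is > 15701118
1·533742 + 0.72·6711896 = 5366307.120, which is < 5374307
This sign pattern matches Iota.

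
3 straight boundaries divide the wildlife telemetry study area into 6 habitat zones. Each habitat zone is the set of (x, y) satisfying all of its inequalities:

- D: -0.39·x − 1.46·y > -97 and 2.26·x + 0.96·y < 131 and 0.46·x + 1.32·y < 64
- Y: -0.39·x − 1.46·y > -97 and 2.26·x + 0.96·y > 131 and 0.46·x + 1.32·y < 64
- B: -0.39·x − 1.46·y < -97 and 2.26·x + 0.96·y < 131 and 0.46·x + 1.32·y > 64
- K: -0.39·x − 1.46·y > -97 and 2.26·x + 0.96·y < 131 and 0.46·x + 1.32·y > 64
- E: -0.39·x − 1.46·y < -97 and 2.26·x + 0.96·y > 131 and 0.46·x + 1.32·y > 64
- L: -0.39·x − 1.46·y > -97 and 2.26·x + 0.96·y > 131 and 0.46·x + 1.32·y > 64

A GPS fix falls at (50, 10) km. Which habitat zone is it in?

-0.39·50 − 1.46·10 = -34.100, which is > -97
2.26·50 + 0.96·10 = 122.600, which is < 131
0.46·50 + 1.32·10 = 36.200, which is < 64
This sign pattern matches D.

D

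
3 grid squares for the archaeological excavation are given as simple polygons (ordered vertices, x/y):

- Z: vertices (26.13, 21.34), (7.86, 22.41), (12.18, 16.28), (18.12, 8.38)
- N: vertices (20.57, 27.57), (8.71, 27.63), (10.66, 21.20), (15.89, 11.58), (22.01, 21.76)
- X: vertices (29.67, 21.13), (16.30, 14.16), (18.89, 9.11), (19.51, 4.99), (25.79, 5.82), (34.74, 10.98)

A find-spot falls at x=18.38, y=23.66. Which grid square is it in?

Cast a ray rightward from (18.38, 23.66). For each polygon, the edges (by vertex number in listed order) whose endpoints lie on opposite sides of y = 23.66, where each meets that height, and whether that is right or left of the point:
Z: no edge straddles that height → 0 crossings.
N: 2–3 at x≈9.914 (left), 5–1 at x≈21.539 (right) → 1 crossing.
X: no edge straddles that height → 0 crossings.
Only N has an odd count, so the point is inside N.

N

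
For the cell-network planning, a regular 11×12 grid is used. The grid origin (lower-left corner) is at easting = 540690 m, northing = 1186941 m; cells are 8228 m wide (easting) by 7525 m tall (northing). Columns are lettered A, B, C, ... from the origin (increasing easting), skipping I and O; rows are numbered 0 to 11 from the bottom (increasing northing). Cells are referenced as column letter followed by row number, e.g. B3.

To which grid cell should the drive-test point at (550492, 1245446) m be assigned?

B7

Column index: ⌊(550492 − 540690) / 8228⌋ = ⌊1.191⌋ = 1 → column B
Row offset from origin: ⌊(1245446 − 1186941) / 7525⌋ = ⌊7.775⌋ = 7 → row 7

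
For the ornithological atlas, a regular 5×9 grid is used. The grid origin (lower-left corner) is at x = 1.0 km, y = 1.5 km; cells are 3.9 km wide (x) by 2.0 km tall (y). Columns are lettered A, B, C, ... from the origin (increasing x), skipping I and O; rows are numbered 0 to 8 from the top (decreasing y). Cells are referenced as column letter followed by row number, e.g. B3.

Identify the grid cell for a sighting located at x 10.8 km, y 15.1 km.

Column index: ⌊(10.8 − 1.0) / 3.9⌋ = ⌊2.513⌋ = 2 → column C
Row offset from origin: ⌊(15.1 − 1.5) / 2.0⌋ = ⌊6.800⌋ = 6 → row 2 (counted from top)

C2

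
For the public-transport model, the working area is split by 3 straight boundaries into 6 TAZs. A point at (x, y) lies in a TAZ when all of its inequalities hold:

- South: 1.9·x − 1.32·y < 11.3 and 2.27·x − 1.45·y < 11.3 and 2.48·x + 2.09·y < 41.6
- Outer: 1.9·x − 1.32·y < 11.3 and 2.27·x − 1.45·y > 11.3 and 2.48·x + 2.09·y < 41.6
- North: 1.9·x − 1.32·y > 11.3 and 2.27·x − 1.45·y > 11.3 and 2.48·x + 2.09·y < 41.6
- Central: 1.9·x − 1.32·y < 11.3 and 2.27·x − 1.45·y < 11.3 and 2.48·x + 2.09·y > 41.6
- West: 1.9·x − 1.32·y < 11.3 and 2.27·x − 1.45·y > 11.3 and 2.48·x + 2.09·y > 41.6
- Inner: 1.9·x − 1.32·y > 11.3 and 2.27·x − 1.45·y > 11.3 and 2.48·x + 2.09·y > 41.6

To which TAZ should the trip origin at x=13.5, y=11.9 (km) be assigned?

1.9·13.5 − 1.32·11.9 = 9.942, which is < 11.3
2.27·13.5 − 1.45·11.9 = 13.390, which is > 11.3
2.48·13.5 + 2.09·11.9 = 58.351, which is > 41.6
This sign pattern matches West.

West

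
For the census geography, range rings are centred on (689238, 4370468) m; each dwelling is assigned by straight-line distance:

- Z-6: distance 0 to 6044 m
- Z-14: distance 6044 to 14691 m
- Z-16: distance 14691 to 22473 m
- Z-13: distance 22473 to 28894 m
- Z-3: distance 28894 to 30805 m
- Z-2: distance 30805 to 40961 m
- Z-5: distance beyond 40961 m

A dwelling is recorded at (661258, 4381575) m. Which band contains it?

Distance = √((661258−689238)² + (4381575−4370468)²) = √(782880400.000 + 123365449.000) = 30103.918 m.
28894 ≤ 30103.918 < 30805 → Z-3.

Z-3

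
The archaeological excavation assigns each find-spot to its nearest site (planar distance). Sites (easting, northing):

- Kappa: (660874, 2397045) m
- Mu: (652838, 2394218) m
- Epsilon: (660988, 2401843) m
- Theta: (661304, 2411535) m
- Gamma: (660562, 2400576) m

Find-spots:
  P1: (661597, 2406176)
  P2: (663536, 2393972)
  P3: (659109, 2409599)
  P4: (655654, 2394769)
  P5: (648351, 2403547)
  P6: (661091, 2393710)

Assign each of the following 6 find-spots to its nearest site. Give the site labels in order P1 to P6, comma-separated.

P1 → Epsilon (d²=19145770.00)
P2 → Kappa (d²=16529573.00)
P3 → Theta (d²=8566121.00)
P4 → Mu (d²=8233457.00)
P5 → Mu (d²=107163410.00)
P6 → Kappa (d²=11169314.00)

Epsilon, Kappa, Theta, Mu, Mu, Kappa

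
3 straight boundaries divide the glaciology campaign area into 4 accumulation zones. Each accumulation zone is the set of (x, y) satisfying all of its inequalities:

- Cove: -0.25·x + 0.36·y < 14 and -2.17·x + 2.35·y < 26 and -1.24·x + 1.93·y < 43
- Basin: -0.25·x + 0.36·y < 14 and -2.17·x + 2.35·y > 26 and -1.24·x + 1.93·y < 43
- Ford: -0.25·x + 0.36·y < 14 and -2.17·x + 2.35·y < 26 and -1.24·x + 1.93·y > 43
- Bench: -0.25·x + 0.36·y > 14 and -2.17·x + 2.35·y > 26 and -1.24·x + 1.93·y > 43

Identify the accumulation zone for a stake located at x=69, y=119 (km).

Bench

-0.25·69 + 0.36·119 = 25.590, which is > 14
-2.17·69 + 2.35·119 = 129.920, which is > 26
-1.24·69 + 1.93·119 = 144.110, which is > 43
This sign pattern matches Bench.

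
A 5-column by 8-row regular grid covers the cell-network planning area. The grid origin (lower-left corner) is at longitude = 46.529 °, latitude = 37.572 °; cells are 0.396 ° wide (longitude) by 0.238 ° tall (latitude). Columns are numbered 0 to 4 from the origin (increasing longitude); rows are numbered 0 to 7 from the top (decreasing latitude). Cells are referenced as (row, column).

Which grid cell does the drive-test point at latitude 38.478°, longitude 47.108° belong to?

Column index: ⌊(47.108 − 46.529) / 0.396⌋ = ⌊1.462⌋ = 1
Row offset from origin: ⌊(38.478 − 37.572) / 0.238⌋ = ⌊3.807⌋ = 3 → row 4 (counted from top)

(4, 1)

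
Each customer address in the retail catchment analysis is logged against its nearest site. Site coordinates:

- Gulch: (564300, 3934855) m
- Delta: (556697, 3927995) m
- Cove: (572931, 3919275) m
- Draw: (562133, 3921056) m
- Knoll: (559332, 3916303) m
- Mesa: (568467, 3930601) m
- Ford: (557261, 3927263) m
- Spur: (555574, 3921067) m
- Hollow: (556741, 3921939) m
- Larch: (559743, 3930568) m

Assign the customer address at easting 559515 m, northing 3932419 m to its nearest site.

Squared distances to each site:
Gulch: 28830321.000; Delta: 27512900.000; Cove: 352753792.000; Draw: 135971693.000; Knoll: 259758945.000; Mesa: 83443428.000; Ford: 31664852.000; Spur: 144399385.000; Hollow: 117525476.000; Larch: 3478185.000.
Minimum at Larch.

Larch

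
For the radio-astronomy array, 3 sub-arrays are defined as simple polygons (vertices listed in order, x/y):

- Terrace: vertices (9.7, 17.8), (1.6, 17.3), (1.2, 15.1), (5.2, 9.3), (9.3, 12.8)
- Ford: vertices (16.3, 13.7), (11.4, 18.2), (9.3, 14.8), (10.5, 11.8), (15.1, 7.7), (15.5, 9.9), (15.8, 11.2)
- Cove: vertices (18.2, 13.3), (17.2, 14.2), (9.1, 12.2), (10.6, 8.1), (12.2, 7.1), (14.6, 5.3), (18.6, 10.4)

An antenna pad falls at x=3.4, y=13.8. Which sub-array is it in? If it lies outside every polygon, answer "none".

Cast a ray rightward from (3.4, 13.8). For each polygon, the edges (by vertex number in listed order) whose endpoints lie on opposite sides of y = 13.8, where each meets that height, and whether that is right or left of the point:
Terrace: 3–4 at x≈2.10 (left), 5–1 at x≈9.38 (right) → 1 crossing.
Ford: 1–2 at x≈16.19 (right), 3–4 at x≈9.70 (right) → 2 crossings.
Cove: 1–2 at x≈17.64 (right), 2–3 at x≈15.58 (right) → 2 crossings.
Only Terrace has an odd count, so the point is inside Terrace.

Terrace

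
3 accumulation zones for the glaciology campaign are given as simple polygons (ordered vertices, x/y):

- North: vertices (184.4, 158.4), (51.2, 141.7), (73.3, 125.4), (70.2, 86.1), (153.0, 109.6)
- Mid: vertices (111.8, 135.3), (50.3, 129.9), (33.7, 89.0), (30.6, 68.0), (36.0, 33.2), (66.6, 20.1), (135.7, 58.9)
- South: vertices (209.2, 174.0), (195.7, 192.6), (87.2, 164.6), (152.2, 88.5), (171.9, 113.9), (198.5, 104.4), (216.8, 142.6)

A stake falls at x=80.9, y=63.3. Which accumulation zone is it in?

Mid

Cast a ray rightward from (80.9, 63.3). For each polygon, the edges (by vertex number in listed order) whose endpoints lie on opposite sides of y = 63.3, where each meets that height, and whether that is right or left of the point:
North: no edge straddles that height → 0 crossings.
Mid: 4–5 at x≈31.33 (left), 7–1 at x≈134.32 (right) → 1 crossing.
South: no edge straddles that height → 0 crossings.
Only Mid has an odd count, so the point is inside Mid.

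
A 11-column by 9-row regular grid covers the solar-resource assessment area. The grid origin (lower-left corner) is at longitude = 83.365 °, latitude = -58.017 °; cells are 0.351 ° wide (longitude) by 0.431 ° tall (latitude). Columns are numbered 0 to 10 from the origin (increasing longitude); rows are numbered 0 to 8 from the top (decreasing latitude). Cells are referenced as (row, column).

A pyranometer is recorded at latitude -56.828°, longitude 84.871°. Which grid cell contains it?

Column index: ⌊(84.871 − 83.365) / 0.351⌋ = ⌊4.291⌋ = 4
Row offset from origin: ⌊(-56.828 − -58.017) / 0.431⌋ = ⌊2.759⌋ = 2 → row 6 (counted from top)

(6, 4)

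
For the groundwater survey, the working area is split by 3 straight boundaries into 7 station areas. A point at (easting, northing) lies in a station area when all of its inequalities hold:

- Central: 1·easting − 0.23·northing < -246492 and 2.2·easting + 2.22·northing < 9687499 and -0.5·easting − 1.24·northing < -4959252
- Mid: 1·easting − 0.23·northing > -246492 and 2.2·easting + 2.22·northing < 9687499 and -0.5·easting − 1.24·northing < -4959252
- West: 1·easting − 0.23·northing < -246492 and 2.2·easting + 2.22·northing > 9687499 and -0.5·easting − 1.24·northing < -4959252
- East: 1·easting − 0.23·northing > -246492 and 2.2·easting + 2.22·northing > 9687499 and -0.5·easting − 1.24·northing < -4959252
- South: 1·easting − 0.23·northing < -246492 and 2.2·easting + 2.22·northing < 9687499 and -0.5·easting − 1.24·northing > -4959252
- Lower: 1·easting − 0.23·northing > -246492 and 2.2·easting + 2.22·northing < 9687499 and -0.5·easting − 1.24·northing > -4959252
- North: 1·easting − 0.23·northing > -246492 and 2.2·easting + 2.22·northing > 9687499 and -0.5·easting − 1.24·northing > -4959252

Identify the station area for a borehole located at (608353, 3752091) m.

1·608353 − 0.23·3752091 = -254627.930, which is < -246492
2.2·608353 + 2.22·3752091 = 9668018.620, which is < 9687499
-0.5·608353 − 1.24·3752091 = -4956769.340, which is > -4959252
This sign pattern matches South.

South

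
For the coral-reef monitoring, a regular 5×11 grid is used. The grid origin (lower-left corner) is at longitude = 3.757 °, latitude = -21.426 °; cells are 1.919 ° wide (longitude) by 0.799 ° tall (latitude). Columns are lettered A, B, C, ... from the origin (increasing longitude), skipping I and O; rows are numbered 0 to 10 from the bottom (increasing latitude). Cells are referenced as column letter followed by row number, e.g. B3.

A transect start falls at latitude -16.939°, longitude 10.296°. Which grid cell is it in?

Column index: ⌊(10.296 − 3.757) / 1.919⌋ = ⌊3.408⌋ = 3 → column D
Row offset from origin: ⌊(-16.939 − -21.426) / 0.799⌋ = ⌊5.616⌋ = 5 → row 5

D5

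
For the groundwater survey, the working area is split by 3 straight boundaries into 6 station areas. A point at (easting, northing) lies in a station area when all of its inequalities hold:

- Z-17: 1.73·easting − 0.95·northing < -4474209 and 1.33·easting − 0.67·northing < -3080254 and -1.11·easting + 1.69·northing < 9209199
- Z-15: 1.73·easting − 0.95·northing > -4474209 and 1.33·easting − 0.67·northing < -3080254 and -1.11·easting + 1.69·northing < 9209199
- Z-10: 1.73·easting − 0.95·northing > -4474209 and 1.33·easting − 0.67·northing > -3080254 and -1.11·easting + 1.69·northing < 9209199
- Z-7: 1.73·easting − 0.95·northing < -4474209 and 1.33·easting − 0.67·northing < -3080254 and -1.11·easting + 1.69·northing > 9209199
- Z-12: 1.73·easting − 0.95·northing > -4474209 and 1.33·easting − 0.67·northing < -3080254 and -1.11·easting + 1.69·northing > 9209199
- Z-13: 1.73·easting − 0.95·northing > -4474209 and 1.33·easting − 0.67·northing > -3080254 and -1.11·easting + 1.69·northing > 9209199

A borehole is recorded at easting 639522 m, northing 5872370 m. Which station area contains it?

1.73·639522 − 0.95·5872370 = -4472378.440, which is > -4474209
1.33·639522 − 0.67·5872370 = -3083923.640, which is < -3080254
-1.11·639522 + 1.69·5872370 = 9214435.880, which is > 9209199
This sign pattern matches Z-12.

Z-12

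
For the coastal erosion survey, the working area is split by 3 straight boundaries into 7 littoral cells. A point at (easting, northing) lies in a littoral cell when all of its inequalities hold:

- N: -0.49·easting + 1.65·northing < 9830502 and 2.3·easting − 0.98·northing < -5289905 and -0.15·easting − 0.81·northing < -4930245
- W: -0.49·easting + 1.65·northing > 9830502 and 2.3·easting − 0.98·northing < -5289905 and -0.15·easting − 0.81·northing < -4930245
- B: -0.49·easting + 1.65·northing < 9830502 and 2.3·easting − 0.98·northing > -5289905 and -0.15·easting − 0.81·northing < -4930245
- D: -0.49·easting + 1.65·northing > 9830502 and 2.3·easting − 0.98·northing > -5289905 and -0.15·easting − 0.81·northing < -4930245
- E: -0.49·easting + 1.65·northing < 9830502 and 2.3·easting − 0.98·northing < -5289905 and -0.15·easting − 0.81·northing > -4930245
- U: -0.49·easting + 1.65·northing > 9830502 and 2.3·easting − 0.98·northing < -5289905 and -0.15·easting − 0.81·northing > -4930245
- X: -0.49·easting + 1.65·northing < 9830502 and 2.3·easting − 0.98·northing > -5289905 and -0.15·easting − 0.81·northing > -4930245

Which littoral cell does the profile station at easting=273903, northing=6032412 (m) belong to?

-0.49·273903 + 1.65·6032412 = 9819267.330, which is < 9830502
2.3·273903 − 0.98·6032412 = -5281786.860, which is > -5289905
-0.15·273903 − 0.81·6032412 = -4927339.170, which is > -4930245
This sign pattern matches X.

X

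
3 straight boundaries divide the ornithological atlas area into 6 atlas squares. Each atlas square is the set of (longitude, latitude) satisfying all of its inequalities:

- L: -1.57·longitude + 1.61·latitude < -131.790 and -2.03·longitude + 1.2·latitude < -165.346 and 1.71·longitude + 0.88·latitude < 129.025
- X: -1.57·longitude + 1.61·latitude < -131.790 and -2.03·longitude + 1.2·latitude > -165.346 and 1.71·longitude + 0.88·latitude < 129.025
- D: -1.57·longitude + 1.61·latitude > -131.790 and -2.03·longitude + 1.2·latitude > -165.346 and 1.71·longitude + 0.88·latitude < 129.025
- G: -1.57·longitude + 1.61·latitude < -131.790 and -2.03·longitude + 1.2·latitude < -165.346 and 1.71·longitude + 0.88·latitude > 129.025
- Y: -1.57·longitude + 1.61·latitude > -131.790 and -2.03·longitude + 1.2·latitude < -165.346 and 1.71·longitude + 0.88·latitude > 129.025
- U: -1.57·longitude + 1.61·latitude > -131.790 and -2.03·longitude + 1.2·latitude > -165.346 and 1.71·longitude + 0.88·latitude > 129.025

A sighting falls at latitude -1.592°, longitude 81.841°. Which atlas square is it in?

-1.57·81.841 + 1.61·-1.592 = -131.053, which is > -131.790
-2.03·81.841 + 1.2·-1.592 = -168.048, which is < -165.346
1.71·81.841 + 0.88·-1.592 = 138.547, which is > 129.025
This sign pattern matches Y.

Y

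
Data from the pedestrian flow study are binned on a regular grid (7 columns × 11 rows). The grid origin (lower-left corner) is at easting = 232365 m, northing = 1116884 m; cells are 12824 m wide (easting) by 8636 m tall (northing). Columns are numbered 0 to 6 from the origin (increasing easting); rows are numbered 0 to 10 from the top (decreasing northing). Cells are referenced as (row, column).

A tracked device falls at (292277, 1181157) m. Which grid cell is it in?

Column index: ⌊(292277 − 232365) / 12824⌋ = ⌊4.672⌋ = 4
Row offset from origin: ⌊(1181157 − 1116884) / 8636⌋ = ⌊7.442⌋ = 7 → row 3 (counted from top)

(3, 4)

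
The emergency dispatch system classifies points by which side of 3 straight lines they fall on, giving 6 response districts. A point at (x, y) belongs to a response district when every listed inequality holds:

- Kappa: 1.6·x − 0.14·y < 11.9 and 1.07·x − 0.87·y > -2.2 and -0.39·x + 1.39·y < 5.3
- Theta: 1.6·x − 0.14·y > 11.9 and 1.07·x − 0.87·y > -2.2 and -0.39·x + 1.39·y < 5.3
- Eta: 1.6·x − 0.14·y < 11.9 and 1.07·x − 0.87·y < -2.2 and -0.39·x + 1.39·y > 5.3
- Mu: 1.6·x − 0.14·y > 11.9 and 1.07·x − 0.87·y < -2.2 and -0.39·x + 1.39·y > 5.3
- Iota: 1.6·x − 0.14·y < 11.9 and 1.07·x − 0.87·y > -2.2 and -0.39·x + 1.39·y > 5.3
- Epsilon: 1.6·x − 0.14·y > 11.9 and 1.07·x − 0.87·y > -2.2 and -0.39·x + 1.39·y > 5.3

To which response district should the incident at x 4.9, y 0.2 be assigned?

1.6·4.9 − 0.14·0.2 = 7.812, which is < 11.9
1.07·4.9 − 0.87·0.2 = 5.069, which is > -2.2
-0.39·4.9 + 1.39·0.2 = -1.633, which is < 5.3
This sign pattern matches Kappa.

Kappa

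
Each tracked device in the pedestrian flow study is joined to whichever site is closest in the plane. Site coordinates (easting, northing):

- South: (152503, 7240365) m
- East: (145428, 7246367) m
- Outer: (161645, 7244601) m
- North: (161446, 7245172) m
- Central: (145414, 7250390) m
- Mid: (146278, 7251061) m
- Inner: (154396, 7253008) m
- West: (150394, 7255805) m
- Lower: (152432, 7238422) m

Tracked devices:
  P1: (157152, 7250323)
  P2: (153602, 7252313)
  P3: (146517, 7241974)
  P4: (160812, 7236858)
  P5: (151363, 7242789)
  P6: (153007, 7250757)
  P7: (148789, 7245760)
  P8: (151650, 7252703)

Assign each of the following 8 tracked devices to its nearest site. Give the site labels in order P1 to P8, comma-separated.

P1 → Inner (d²=14804761.00)
P2 → Inner (d²=1113461.00)
P3 → East (d²=20484370.00)
P4 → Outer (d²=60647938.00)
P5 → South (d²=7175376.00)
P6 → Inner (d²=6996322.00)
P7 → East (d²=11664770.00)
P8 → Inner (d²=7633541.00)

Inner, Inner, East, Outer, South, Inner, East, Inner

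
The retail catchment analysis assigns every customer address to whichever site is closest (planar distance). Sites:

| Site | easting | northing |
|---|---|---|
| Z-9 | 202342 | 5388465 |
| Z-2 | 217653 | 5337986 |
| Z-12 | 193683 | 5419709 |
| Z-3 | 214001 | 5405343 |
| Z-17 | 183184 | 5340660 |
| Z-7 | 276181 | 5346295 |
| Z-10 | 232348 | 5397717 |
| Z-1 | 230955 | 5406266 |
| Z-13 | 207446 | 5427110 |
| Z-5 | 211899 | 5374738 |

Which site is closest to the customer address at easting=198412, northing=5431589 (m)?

Z-13

Squared distances to each site:
Z-9: 1875124276.000; Z-2: 9131737690.000; Z-12: 163497841.000; Z-3: 931869437.000; Z-17: 8499975025.000; Z-7: 13323083797.000; Z-10: 2298964480.000; Z-1: 1700301178.000; Z-13: 101674597.000; Z-5: 3413935370.000.
Minimum at Z-13.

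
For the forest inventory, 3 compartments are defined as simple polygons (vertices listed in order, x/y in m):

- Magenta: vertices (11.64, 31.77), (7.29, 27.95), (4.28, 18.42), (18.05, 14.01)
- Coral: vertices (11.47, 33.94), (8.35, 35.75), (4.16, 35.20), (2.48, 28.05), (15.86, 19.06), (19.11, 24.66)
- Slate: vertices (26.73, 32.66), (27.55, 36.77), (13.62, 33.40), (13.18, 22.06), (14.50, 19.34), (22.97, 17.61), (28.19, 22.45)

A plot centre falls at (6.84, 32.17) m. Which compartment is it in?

Cast a ray rightward from (6.84, 32.17). For each polygon, the edges (by vertex number in listed order) whose endpoints lie on opposite sides of y = 32.17, where each meets that height, and whether that is right or left of the point:
Magenta: no edge straddles that height → 0 crossings.
Coral: 3–4 at x≈3.448 (left), 6–1 at x≈12.927 (right) → 1 crossing.
Slate: 3–4 at x≈13.572 (right), 7–1 at x≈26.800 (right) → 2 crossings.
Only Coral has an odd count, so the point is inside Coral.

Coral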